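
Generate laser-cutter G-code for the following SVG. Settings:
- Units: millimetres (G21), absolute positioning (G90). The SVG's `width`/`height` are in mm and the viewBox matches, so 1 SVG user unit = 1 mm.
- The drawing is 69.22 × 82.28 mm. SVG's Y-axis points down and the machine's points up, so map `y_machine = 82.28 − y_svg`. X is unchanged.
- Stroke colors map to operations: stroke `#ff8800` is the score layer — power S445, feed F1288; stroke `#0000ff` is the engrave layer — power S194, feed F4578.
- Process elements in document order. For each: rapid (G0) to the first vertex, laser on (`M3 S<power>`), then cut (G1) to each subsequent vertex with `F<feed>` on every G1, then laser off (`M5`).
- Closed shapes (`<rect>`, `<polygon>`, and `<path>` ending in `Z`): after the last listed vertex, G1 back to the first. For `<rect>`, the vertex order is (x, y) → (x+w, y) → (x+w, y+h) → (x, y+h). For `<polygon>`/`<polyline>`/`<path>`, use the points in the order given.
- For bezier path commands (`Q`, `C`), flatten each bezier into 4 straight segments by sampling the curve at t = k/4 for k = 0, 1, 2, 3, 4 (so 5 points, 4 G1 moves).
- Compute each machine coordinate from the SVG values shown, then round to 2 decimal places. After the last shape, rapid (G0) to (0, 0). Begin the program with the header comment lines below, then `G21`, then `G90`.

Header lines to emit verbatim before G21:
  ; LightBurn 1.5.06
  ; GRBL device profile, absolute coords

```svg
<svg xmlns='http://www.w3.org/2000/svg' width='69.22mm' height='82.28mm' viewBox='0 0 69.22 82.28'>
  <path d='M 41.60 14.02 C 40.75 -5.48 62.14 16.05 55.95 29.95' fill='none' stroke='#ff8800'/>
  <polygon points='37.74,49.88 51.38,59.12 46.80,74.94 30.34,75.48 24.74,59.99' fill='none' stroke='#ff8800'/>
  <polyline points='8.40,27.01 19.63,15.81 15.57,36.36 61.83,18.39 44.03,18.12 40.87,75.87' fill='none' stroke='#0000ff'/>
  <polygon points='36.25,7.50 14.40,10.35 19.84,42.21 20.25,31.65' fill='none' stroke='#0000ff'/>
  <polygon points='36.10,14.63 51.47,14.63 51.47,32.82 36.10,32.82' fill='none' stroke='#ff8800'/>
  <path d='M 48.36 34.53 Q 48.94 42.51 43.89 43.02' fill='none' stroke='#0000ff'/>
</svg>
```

viewBox `0 0 69.22 82.28` with mm width/height → 1 unit = 1 mm. Flip: y_m = 82.28 − y_svg.

**Shape 1** — `<path>` cubic bezier, stroke `#ff8800` → score (S445, F1288). Control points (SVG): P0=(41.60,14.02), P1=(40.75,-5.48), P2=(62.14,16.05), P3=(55.95,29.95); sampled at t=k/4. Machine vertices: (41.60,68.26) → (44.35,75.95) → (50.78,72.82) → (56.20,63.43) → (55.95,52.33). Open path.

**Shape 2** — `<polygon>` regular polygon, stroke `#ff8800` → score (S445, F1288). Machine vertices: (37.74,32.40) → (51.38,23.16) → (46.80,7.34) → (30.34,6.80) → (24.74,22.29) → (37.74,32.40). Closed: final G1 returns to the first vertex.

**Shape 3** — `<polyline>` open polyline, stroke `#0000ff` → engrave (S194, F4578). Machine vertices: (8.40,55.27) → (19.63,66.47) → (15.57,45.92) → (61.83,63.89) → (44.03,64.16) → (40.87,6.41). Open path.

**Shape 4** — `<polygon>` closed polygon, stroke `#0000ff` → engrave (S194, F4578). Machine vertices: (36.25,74.78) → (14.40,71.93) → (19.84,40.07) → (20.25,50.63) → (36.25,74.78). Closed: final G1 returns to the first vertex.

**Shape 5** — `<polygon>` rectangle, stroke `#ff8800` → score (S445, F1288). Machine vertices: (36.10,67.65) → (51.47,67.65) → (51.47,49.46) → (36.10,49.46) → (36.10,67.65). Closed: final G1 returns to the first vertex.

**Shape 6** — `<path>` quadratic bezier, stroke `#0000ff` → engrave (S194, F4578). Control points (SVG): P0=(48.36,34.53), P1=(48.94,42.51), P2=(43.89,43.02); sampled at t=k/4. Machine vertices: (48.36,47.75) → (48.30,44.23) → (47.53,41.64) → (46.06,39.98) → (43.89,39.26). Open path.

; LightBurn 1.5.06
; GRBL device profile, absolute coords
G21
G90
G0 X41.60 Y68.26
M3 S445
G1 X44.35 Y75.95 F1288
G1 X50.78 Y72.82 F1288
G1 X56.20 Y63.43 F1288
G1 X55.95 Y52.33 F1288
M5
G0 X37.74 Y32.40
M3 S445
G1 X51.38 Y23.16 F1288
G1 X46.80 Y7.34 F1288
G1 X30.34 Y6.80 F1288
G1 X24.74 Y22.29 F1288
G1 X37.74 Y32.40 F1288
M5
G0 X8.40 Y55.27
M3 S194
G1 X19.63 Y66.47 F4578
G1 X15.57 Y45.92 F4578
G1 X61.83 Y63.89 F4578
G1 X44.03 Y64.16 F4578
G1 X40.87 Y6.41 F4578
M5
G0 X36.25 Y74.78
M3 S194
G1 X14.40 Y71.93 F4578
G1 X19.84 Y40.07 F4578
G1 X20.25 Y50.63 F4578
G1 X36.25 Y74.78 F4578
M5
G0 X36.10 Y67.65
M3 S445
G1 X51.47 Y67.65 F1288
G1 X51.47 Y49.46 F1288
G1 X36.10 Y49.46 F1288
G1 X36.10 Y67.65 F1288
M5
G0 X48.36 Y47.75
M3 S194
G1 X48.30 Y44.23 F4578
G1 X47.53 Y41.64 F4578
G1 X46.06 Y39.98 F4578
G1 X43.89 Y39.26 F4578
M5
G0 X0.00 Y0.00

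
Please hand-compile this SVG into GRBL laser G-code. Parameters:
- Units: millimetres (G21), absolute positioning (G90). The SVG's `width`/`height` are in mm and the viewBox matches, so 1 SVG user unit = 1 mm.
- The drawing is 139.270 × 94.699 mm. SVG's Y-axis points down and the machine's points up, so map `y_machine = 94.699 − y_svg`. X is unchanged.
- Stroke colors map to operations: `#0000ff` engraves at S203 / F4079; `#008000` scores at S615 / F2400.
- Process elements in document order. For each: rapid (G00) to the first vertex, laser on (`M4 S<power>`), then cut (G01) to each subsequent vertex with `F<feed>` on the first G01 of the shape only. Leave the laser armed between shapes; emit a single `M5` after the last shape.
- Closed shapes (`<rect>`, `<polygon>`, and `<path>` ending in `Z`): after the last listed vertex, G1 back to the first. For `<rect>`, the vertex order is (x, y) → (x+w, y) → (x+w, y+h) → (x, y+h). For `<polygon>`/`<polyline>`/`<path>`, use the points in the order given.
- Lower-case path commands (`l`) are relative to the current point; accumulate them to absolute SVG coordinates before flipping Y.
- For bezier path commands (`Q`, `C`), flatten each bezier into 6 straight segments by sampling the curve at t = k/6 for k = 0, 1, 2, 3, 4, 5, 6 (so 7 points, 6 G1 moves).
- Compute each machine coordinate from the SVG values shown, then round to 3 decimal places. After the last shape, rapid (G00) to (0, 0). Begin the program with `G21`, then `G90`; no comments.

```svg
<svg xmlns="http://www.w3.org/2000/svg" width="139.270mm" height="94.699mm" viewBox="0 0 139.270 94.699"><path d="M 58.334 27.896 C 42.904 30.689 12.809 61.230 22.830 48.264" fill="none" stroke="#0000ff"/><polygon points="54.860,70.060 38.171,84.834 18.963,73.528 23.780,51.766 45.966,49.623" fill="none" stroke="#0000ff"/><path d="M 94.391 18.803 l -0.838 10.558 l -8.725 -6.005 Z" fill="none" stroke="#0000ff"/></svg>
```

Since the viewBox matches the mm dimensions, user units are millimetres directly. The only transform is the Y-flip y_m = 94.699 − y_svg.

Shape 1 is a cubic bezier drawn with `<path>`. Its stroke #0000ff means engrave at S203, F4079. After flipping Y the toolpath is (58.334,66.803) → (49.651,63.424) → (40.045,57.400) → (31.038,50.709) → (24.152,45.332) → (20.909,43.248) → (22.830,46.435).

Shape 2 is a regular polygon drawn with `<polygon>`. Its stroke #0000ff means engrave at S203, F4079. After flipping Y the toolpath is (54.860,24.639) → (38.171,9.865) → (18.963,21.171) → (23.780,42.933) → (45.966,45.076) → (54.860,24.639), returning to the start.

Shape 3 is a regular polygon drawn with `<path>`. Its stroke #0000ff means engrave at S203, F4079. After flipping Y the toolpath is (94.391,75.896) → (93.553,65.338) → (84.828,71.343) → (94.391,75.896), returning to the start.

G21
G90
G00 X58.334 Y66.803
M4 S203
G01 X49.651 Y63.424 F4079
G01 X40.045 Y57.400
G01 X31.038 Y50.709
G01 X24.152 Y45.332
G01 X20.909 Y43.248
G01 X22.830 Y46.435
G00 X54.860 Y24.639
M4 S203
G01 X38.171 Y9.865 F4079
G01 X18.963 Y21.171
G01 X23.780 Y42.933
G01 X45.966 Y45.076
G01 X54.860 Y24.639
G00 X94.391 Y75.896
M4 S203
G01 X93.553 Y65.338 F4079
G01 X84.828 Y71.343
G01 X94.391 Y75.896
M5
G00 X0.000 Y0.000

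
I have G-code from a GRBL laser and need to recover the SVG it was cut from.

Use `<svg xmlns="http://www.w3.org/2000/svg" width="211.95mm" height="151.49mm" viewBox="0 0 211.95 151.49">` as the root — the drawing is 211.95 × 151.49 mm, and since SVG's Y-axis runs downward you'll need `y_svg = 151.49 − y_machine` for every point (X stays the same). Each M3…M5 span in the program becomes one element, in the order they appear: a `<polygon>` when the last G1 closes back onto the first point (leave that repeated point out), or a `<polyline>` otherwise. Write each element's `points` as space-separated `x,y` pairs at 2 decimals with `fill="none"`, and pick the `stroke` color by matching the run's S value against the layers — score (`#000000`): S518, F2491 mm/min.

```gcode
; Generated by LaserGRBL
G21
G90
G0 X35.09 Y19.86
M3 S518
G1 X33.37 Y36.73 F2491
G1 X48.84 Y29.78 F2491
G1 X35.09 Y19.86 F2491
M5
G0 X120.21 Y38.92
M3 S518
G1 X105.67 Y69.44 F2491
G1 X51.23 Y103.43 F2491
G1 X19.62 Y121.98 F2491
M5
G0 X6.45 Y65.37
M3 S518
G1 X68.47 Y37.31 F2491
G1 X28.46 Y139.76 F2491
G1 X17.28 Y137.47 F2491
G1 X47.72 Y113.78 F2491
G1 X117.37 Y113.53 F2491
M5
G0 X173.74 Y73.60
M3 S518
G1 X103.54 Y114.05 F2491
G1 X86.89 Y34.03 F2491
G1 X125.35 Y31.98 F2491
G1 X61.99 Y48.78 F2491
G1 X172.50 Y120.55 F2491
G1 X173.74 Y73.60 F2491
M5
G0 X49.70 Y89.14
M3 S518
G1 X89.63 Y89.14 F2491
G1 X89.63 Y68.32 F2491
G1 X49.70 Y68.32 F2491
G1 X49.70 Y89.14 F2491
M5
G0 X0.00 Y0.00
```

<svg xmlns="http://www.w3.org/2000/svg" width="211.95mm" height="151.49mm" viewBox="0 0 211.95 151.49">
  <polygon points="35.09,131.63 33.37,114.76 48.84,121.71" fill="none" stroke="#000000"/>
  <polyline points="120.21,112.57 105.67,82.05 51.23,48.06 19.62,29.51" fill="none" stroke="#000000"/>
  <polyline points="6.45,86.12 68.47,114.18 28.46,11.73 17.28,14.02 47.72,37.71 117.37,37.96" fill="none" stroke="#000000"/>
  <polygon points="173.74,77.89 103.54,37.44 86.89,117.46 125.35,119.51 61.99,102.71 172.50,30.94" fill="none" stroke="#000000"/>
  <polygon points="49.70,62.35 89.63,62.35 89.63,83.17 49.70,83.17" fill="none" stroke="#000000"/>
</svg>

y_svg = 151.49 − y_m. Every run uses S518, so all elements get stroke `#000000` (score).

[1] closed run; points: 35.09,131.63 33.37,114.76 48.84,121.71

[2] open run; points: 120.21,112.57 105.67,82.05 51.23,48.06 19.62,29.51

[3] open run; points: 6.45,86.12 68.47,114.18 28.46,11.73 17.28,14.02 47.72,37.71 117.37,37.96

[4] closed run; points: 173.74,77.89 103.54,37.44 86.89,117.46 125.35,119.51 61.99,102.71 172.50,30.94

[5] closed run; points: 49.70,62.35 89.63,62.35 89.63,83.17 49.70,83.17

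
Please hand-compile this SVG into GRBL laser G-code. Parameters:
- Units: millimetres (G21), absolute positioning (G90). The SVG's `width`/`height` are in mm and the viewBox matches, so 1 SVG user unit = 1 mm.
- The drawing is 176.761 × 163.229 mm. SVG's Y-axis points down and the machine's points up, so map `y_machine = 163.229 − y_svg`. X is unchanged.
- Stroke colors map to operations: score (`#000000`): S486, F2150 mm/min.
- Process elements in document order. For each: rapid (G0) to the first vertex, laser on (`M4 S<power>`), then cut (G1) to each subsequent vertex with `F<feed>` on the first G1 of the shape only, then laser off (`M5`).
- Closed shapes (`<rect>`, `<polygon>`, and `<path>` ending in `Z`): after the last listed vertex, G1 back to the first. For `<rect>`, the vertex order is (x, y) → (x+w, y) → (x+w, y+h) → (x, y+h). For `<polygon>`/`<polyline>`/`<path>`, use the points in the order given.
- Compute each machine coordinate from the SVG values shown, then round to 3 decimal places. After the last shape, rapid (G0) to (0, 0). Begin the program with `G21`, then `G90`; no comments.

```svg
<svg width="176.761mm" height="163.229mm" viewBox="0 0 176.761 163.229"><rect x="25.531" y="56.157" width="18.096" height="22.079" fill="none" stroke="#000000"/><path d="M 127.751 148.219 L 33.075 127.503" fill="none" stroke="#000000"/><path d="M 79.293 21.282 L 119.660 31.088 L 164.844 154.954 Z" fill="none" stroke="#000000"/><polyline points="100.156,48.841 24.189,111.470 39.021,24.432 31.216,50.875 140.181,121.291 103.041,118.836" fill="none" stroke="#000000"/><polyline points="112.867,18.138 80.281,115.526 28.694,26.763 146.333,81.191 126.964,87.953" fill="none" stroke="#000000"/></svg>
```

G21
G90
G0 X25.531 Y107.072
M4 S486
G1 X43.627 Y107.072 F2150
G1 X43.627 Y84.993
G1 X25.531 Y84.993
G1 X25.531 Y107.072
M5
G0 X127.751 Y15.010
M4 S486
G1 X33.075 Y35.726 F2150
M5
G0 X79.293 Y141.947
M4 S486
G1 X119.660 Y132.141 F2150
G1 X164.844 Y8.275
G1 X79.293 Y141.947
M5
G0 X100.156 Y114.388
M4 S486
G1 X24.189 Y51.759 F2150
G1 X39.021 Y138.797
G1 X31.216 Y112.354
G1 X140.181 Y41.938
G1 X103.041 Y44.393
M5
G0 X112.867 Y145.091
M4 S486
G1 X80.281 Y47.703 F2150
G1 X28.694 Y136.466
G1 X146.333 Y82.038
G1 X126.964 Y75.276
M5
G0 X0.000 Y0.000

viewBox `0 0 176.761 163.229` with mm width/height → 1 unit = 1 mm. Flip: y_m = 163.229 − y_svg.

**Shape 1** — `<rect>` rectangle, stroke `#000000` → score (S486, F2150). Machine vertices: (25.531,107.072) → (43.627,107.072) → (43.627,84.993) → (25.531,84.993) → (25.531,107.072). Closed: final G1 returns to the first vertex.

**Shape 2** — `<path>` line segment, stroke `#000000` → score (S486, F2150). Machine vertices: (127.751,15.010) → (33.075,35.726). Open path.

**Shape 3** — `<path>` closed polygon, stroke `#000000` → score (S486, F2150). Machine vertices: (79.293,141.947) → (119.660,132.141) → (164.844,8.275) → (79.293,141.947). Closed: final G1 returns to the first vertex.

**Shape 4** — `<polyline>` open polyline, stroke `#000000` → score (S486, F2150). Machine vertices: (100.156,114.388) → (24.189,51.759) → (39.021,138.797) → (31.216,112.354) → (140.181,41.938) → (103.041,44.393). Open path.

**Shape 5** — `<polyline>` open polyline, stroke `#000000` → score (S486, F2150). Machine vertices: (112.867,145.091) → (80.281,47.703) → (28.694,136.466) → (146.333,82.038) → (126.964,75.276). Open path.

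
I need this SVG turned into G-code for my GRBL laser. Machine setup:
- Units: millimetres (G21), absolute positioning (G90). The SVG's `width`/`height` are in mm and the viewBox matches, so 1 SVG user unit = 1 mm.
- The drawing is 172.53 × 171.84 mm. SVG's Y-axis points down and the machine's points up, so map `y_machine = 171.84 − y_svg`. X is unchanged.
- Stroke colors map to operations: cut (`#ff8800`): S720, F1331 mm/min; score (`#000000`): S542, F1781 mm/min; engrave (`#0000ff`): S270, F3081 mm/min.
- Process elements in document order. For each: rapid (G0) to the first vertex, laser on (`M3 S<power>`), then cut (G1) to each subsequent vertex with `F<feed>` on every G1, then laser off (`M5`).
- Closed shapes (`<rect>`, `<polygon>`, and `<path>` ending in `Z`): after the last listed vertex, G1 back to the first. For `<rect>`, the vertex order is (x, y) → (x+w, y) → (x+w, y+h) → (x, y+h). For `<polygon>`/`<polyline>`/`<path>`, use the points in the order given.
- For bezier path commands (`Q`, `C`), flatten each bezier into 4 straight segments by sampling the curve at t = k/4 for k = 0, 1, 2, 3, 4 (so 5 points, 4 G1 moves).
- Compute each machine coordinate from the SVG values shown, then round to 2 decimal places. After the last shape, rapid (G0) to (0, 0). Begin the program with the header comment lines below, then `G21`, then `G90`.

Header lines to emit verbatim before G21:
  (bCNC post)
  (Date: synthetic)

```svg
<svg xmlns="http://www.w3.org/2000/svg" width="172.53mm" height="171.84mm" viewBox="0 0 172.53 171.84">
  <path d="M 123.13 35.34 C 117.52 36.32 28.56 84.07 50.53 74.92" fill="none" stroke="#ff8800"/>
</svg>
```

1 u = 1 mm; y_m = 171.84 − y.

[1] `<path>` cubic bezier, #ff8800→cut S720 F1331: (123.13,136.50) → (106.33,128.62) → (76.49,112.91) → (51.82,99.11) → (50.53,96.92)

(bCNC post)
(Date: synthetic)
G21
G90
G0 X123.13 Y136.50
M3 S720
G1 X106.33 Y128.62 F1331
G1 X76.49 Y112.91 F1331
G1 X51.82 Y99.11 F1331
G1 X50.53 Y96.92 F1331
M5
G0 X0.00 Y0.00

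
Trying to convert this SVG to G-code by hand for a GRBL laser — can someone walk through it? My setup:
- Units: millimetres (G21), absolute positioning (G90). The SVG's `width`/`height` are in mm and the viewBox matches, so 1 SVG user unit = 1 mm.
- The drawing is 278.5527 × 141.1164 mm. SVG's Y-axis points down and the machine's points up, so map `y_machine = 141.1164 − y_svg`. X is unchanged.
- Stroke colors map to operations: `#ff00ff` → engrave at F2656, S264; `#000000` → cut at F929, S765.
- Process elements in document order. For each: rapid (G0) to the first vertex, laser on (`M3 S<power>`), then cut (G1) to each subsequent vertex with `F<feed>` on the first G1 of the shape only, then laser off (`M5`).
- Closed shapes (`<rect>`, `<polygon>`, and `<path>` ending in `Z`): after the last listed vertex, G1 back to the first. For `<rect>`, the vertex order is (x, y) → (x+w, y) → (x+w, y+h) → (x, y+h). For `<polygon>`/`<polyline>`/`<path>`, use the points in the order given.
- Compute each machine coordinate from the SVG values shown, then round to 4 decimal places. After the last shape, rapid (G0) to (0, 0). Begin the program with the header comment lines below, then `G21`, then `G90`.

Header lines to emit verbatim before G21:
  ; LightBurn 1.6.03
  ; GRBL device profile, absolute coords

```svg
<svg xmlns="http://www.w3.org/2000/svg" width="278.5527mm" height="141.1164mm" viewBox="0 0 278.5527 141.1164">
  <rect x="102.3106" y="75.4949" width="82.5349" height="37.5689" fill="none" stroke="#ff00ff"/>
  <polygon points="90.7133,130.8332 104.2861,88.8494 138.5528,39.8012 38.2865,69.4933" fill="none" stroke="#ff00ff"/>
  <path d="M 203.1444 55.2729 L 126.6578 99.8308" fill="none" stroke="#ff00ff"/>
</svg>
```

; LightBurn 1.6.03
; GRBL device profile, absolute coords
G21
G90
G0 X102.3106 Y65.6215
M3 S264
G1 X184.8455 Y65.6215 F2656
G1 X184.8455 Y28.0526
G1 X102.3106 Y28.0526
G1 X102.3106 Y65.6215
M5
G0 X90.7133 Y10.2832
M3 S264
G1 X104.2861 Y52.2670 F2656
G1 X138.5528 Y101.3152
G1 X38.2865 Y71.6231
G1 X90.7133 Y10.2832
M5
G0 X203.1444 Y85.8435
M3 S264
G1 X126.6578 Y41.2856 F2656
M5
G0 X0.0000 Y0.0000

Since the viewBox matches the mm dimensions, user units are millimetres directly. The only transform is the Y-flip y_m = 141.1164 − y_svg.

Shape 1 is a rectangle drawn with `<rect>`. Its stroke #ff00ff means engrave at S264, F2656. After flipping Y the toolpath is (102.3106,65.6215) → (184.8455,65.6215) → (184.8455,28.0526) → (102.3106,28.0526) → (102.3106,65.6215), returning to the start.

Shape 2 is a closed polygon drawn with `<polygon>`. Its stroke #ff00ff means engrave at S264, F2656. After flipping Y the toolpath is (90.7133,10.2832) → (104.2861,52.2670) → (138.5528,101.3152) → (38.2865,71.6231) → (90.7133,10.2832), returning to the start.

Shape 3 is a line segment drawn with `<path>`. Its stroke #ff00ff means engrave at S264, F2656. After flipping Y the toolpath is (203.1444,85.8435) → (126.6578,41.2856).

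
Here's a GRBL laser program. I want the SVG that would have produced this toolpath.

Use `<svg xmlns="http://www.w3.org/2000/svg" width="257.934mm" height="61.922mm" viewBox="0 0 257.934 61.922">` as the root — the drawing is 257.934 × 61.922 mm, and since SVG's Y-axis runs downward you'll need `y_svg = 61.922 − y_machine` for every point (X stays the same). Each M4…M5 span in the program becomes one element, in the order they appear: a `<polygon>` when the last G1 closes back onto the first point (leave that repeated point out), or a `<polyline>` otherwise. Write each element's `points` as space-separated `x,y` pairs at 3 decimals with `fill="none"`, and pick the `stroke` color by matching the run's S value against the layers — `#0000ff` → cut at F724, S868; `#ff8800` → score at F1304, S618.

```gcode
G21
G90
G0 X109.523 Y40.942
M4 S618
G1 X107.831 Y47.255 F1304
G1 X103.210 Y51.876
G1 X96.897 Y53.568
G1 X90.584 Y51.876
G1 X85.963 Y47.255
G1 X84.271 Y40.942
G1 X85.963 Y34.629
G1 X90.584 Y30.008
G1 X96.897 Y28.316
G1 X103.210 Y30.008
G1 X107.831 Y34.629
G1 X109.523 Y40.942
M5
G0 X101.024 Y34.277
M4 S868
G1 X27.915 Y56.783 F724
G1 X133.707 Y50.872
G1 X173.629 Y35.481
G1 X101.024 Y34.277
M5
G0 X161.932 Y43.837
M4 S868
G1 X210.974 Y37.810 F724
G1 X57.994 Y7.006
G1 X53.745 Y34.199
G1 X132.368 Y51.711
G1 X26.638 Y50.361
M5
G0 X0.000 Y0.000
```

Each laser-on run becomes one SVG element. Flip Y back into SVG space with y_svg = 61.922 − y_machine.

Run 1: S618 ⇒ score layer `#ff8800`. The run returns to its start, so emit a `<polygon>` with points (Y-flipped): 109.523,20.980 107.831,14.667 103.210,10.046 96.897,8.354 90.584,10.046 85.963,14.667 84.271,20.980 85.963,27.293 90.584,31.914 96.897,33.606 103.210,31.914 107.831,27.293.

Run 2: S868 ⇒ cut layer `#0000ff`. The run returns to its start, so emit a `<polygon>` with points (Y-flipped): 101.024,27.645 27.915,5.139 133.707,11.050 173.629,26.441.

Run 3: power S868 maps to stroke `#0000ff` (cut). The run is open, so emit a `<polyline>` with points (Y-flipped): 161.932,18.085 210.974,24.112 57.994,54.916 53.745,27.723 132.368,10.211 26.638,11.561.

<svg xmlns="http://www.w3.org/2000/svg" width="257.934mm" height="61.922mm" viewBox="0 0 257.934 61.922">
  <polygon points="109.523,20.980 107.831,14.667 103.210,10.046 96.897,8.354 90.584,10.046 85.963,14.667 84.271,20.980 85.963,27.293 90.584,31.914 96.897,33.606 103.210,31.914 107.831,27.293" fill="none" stroke="#ff8800"/>
  <polygon points="101.024,27.645 27.915,5.139 133.707,11.050 173.629,26.441" fill="none" stroke="#0000ff"/>
  <polyline points="161.932,18.085 210.974,24.112 57.994,54.916 53.745,27.723 132.368,10.211 26.638,11.561" fill="none" stroke="#0000ff"/>
</svg>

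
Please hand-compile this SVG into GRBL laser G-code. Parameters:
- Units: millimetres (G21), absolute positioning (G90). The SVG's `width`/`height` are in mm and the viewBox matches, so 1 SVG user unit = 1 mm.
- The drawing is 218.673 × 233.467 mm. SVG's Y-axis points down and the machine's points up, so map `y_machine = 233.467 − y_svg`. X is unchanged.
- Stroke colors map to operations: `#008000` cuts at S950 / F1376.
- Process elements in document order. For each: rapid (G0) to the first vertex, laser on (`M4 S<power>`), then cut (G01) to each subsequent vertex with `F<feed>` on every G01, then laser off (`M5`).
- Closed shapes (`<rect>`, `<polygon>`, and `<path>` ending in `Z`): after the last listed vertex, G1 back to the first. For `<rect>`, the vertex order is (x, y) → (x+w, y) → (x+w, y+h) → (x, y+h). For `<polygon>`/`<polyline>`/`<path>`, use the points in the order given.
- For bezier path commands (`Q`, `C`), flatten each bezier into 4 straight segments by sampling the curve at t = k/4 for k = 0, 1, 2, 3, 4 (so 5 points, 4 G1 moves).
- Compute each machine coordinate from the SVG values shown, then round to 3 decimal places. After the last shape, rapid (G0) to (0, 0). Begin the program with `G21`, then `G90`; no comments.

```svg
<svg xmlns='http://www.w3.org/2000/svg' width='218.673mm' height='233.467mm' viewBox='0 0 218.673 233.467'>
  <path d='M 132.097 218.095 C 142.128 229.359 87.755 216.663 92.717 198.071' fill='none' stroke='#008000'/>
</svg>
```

1 u = 1 mm; y_m = 233.467 − y.

[1] `<path>` cubic bezier, #008000→cut S950 F1376: (132.097,15.372) → (129.478,11.134) → (114.308,14.188) → (98.187,22.840) → (92.717,35.396)

G21
G90
G0 X132.097 Y15.372
M4 S950
G01 X129.478 Y11.134 F1376
G01 X114.308 Y14.188 F1376
G01 X98.187 Y22.840 F1376
G01 X92.717 Y35.396 F1376
M5
G0 X0.000 Y0.000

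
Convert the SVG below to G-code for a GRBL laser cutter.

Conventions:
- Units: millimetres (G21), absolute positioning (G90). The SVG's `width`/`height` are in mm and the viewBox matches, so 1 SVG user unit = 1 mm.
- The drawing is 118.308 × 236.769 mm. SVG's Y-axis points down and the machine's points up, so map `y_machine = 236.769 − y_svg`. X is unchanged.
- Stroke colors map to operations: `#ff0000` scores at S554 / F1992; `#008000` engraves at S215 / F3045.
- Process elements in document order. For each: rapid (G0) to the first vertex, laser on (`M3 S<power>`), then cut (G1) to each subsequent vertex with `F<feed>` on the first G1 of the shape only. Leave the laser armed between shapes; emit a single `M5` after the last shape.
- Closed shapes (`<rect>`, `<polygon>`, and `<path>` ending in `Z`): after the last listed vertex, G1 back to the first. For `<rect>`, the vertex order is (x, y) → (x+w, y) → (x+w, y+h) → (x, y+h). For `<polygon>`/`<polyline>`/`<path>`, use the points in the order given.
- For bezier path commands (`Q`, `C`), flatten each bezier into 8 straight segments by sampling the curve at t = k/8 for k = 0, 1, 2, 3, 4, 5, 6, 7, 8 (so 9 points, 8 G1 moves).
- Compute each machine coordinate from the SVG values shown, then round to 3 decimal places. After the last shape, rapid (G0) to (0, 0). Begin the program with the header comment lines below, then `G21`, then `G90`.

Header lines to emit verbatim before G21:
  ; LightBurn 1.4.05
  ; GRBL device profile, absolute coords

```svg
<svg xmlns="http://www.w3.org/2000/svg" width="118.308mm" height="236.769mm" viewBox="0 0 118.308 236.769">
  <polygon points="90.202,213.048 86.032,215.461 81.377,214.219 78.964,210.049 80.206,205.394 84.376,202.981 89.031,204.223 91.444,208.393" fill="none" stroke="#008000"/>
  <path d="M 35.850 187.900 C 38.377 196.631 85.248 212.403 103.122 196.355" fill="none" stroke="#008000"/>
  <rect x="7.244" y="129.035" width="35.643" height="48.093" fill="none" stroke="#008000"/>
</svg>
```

; LightBurn 1.4.05
; GRBL device profile, absolute coords
G21
G90
G0 X90.202 Y23.721
M3 S215
G1 X86.032 Y21.308 F3045
G1 X81.377 Y22.550
G1 X78.964 Y26.720
G1 X80.206 Y31.375
G1 X84.376 Y33.788
G1 X89.031 Y32.546
G1 X91.444 Y28.376
G1 X90.202 Y23.721
G0 X35.850 Y48.869
M3 S215
G1 X38.733 Y45.341 F3045
G1 X44.914 Y41.608
G1 X53.533 Y38.126
G1 X63.731 Y35.349
G1 X74.648 Y33.735
G1 X85.426 Y33.737
G1 X95.203 Y35.812
G1 X103.122 Y40.414
G0 X7.244 Y107.734
M3 S215
G1 X42.887 Y107.734 F3045
G1 X42.887 Y59.641
G1 X7.244 Y59.641
G1 X7.244 Y107.734
M5
G0 X0.000 Y0.000

1 u = 1 mm; y_m = 236.769 − y.

[1] `<polygon>` regular polygon, #008000→engrave S215 F3045: (90.202,23.721) → (86.032,21.308) → (81.377,22.550) → (78.964,26.720) → (80.206,31.375) → (84.376,33.788) → (89.031,32.546) → (91.444,28.376) → (90.202,23.721) (closed)

[2] `<path>` cubic bezier, #008000→engrave S215 F3045: (35.850,48.869) → (38.733,45.341) → (44.914,41.608) → (53.533,38.126) → (63.731,35.349) → (74.648,33.735) → (85.426,33.737) → (95.203,35.812) → (103.122,40.414)

[3] `<rect>` rectangle, #008000→engrave S215 F3045: (7.244,107.734) → (42.887,107.734) → (42.887,59.641) → (7.244,59.641) → (7.244,107.734) (closed)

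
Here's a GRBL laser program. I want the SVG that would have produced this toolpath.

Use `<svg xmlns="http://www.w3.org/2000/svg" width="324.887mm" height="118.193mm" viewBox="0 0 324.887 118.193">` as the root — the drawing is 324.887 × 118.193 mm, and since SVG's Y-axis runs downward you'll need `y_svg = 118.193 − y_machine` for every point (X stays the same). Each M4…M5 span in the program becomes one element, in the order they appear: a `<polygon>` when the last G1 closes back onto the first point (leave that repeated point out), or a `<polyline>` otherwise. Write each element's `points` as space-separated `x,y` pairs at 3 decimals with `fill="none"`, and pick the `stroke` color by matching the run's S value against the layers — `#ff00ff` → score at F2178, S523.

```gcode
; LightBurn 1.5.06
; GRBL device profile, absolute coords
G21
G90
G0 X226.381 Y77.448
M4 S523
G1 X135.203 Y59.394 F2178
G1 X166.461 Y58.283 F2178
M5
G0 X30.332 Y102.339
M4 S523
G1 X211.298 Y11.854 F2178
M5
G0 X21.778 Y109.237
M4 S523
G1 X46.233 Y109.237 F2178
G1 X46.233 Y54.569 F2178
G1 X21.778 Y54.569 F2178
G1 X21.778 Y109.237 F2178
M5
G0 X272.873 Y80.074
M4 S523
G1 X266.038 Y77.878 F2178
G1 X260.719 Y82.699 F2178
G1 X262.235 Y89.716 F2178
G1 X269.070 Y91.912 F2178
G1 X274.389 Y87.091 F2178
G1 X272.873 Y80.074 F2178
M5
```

<svg xmlns="http://www.w3.org/2000/svg" width="324.887mm" height="118.193mm" viewBox="0 0 324.887 118.193">
  <polyline points="226.381,40.745 135.203,58.799 166.461,59.910" fill="none" stroke="#ff00ff"/>
  <polyline points="30.332,15.854 211.298,106.339" fill="none" stroke="#ff00ff"/>
  <polygon points="21.778,8.956 46.233,8.956 46.233,63.624 21.778,63.624" fill="none" stroke="#ff00ff"/>
  <polygon points="272.873,38.119 266.038,40.315 260.719,35.494 262.235,28.477 269.070,26.281 274.389,31.102" fill="none" stroke="#ff00ff"/>
</svg>

Machine Y-up, SVG Y-down with viewBox height 118.193, so y_svg = 118.193 − y_machine; X carries over. Every run uses S523, so all elements get stroke `#ff00ff` (score).

Run 1: The run is open, so emit a `<polyline>` with points (Y-flipped): 226.381,40.745 135.203,58.799 166.461,59.910.

Run 2: The run is open, so emit a `<polyline>` with points (Y-flipped): 30.332,15.854 211.298,106.339.

Run 3: The run returns to its start, so emit a `<polygon>` with points (Y-flipped): 21.778,8.956 46.233,8.956 46.233,63.624 21.778,63.624.

Run 4: The run returns to its start, so emit a `<polygon>` with points (Y-flipped): 272.873,38.119 266.038,40.315 260.719,35.494 262.235,28.477 269.070,26.281 274.389,31.102.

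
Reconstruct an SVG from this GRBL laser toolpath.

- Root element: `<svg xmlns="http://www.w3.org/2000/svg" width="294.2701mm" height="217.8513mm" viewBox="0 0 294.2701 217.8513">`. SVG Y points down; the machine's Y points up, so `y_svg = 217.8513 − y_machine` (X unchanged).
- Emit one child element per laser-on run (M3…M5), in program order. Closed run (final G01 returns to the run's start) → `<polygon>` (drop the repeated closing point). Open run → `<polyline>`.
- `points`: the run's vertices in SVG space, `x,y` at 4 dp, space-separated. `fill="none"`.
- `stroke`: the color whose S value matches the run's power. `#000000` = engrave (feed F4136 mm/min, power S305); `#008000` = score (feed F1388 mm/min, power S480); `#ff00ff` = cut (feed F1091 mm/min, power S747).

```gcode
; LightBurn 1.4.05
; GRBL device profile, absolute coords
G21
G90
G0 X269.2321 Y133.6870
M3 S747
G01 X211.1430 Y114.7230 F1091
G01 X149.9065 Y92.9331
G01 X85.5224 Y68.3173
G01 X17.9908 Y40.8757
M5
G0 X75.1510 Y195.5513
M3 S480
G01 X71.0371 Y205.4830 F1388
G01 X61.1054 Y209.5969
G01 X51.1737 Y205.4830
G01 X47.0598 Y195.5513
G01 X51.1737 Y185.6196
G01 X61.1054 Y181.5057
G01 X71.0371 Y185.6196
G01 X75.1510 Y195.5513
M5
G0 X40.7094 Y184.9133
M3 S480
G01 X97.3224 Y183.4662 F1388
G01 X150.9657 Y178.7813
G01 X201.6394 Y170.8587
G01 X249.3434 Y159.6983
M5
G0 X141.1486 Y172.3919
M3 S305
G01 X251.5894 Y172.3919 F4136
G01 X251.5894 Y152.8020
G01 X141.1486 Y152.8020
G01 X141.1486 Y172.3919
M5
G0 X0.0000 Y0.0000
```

<svg xmlns="http://www.w3.org/2000/svg" width="294.2701mm" height="217.8513mm" viewBox="0 0 294.2701 217.8513">
  <polyline points="269.2321,84.1643 211.1430,103.1283 149.9065,124.9182 85.5224,149.5340 17.9908,176.9756" fill="none" stroke="#ff00ff"/>
  <polygon points="75.1510,22.3000 71.0371,12.3683 61.1054,8.2544 51.1737,12.3683 47.0598,22.3000 51.1737,32.2317 61.1054,36.3456 71.0371,32.2317" fill="none" stroke="#008000"/>
  <polyline points="40.7094,32.9380 97.3224,34.3851 150.9657,39.0700 201.6394,46.9926 249.3434,58.1530" fill="none" stroke="#008000"/>
  <polygon points="141.1486,45.4594 251.5894,45.4594 251.5894,65.0493 141.1486,65.0493" fill="none" stroke="#000000"/>
</svg>

y_svg = 217.8513 − y_m.

[1] S747→`#ff00ff` (cut); open run; points: 269.2321,84.1643 211.1430,103.1283 149.9065,124.9182 85.5224,149.5340 17.9908,176.9756

[2] S480→`#008000` (score); closed run; points: 75.1510,22.3000 71.0371,12.3683 61.1054,8.2544 51.1737,12.3683 47.0598,22.3000 51.1737,32.2317 61.1054,36.3456 71.0371,32.2317

[3] S480→`#008000` (score); open run; points: 40.7094,32.9380 97.3224,34.3851 150.9657,39.0700 201.6394,46.9926 249.3434,58.1530

[4] S305→`#000000` (engrave); closed run; points: 141.1486,45.4594 251.5894,45.4594 251.5894,65.0493 141.1486,65.0493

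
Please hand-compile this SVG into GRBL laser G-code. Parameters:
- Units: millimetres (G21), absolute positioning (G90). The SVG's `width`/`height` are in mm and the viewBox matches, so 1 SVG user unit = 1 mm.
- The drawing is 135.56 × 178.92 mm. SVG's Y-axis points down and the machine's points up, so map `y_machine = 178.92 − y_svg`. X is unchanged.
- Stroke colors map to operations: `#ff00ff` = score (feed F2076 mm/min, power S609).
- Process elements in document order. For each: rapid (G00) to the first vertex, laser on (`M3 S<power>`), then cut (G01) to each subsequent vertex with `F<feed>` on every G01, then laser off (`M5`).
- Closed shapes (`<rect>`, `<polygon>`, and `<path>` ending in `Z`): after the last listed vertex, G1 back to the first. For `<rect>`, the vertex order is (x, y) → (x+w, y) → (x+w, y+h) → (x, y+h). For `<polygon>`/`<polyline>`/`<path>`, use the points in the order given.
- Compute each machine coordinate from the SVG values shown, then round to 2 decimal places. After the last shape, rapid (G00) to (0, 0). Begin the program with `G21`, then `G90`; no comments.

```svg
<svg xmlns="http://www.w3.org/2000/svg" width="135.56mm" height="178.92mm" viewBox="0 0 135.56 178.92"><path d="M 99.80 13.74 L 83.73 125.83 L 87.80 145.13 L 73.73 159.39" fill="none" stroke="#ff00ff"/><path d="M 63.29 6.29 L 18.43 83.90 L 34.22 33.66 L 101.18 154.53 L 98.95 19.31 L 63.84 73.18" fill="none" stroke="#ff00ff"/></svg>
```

Since the viewBox matches the mm dimensions, user units are millimetres directly. The only transform is the Y-flip y_m = 178.92 − y_svg.

Shape 1 is a open polyline drawn with `<path>`. Its stroke #ff00ff means score at S609, F2076. After flipping Y the toolpath is (99.80,165.18) → (83.73,53.09) → (87.80,33.79) → (73.73,19.53).

Shape 2 is a open polyline drawn with `<path>`. Its stroke #ff00ff means score at S609, F2076. After flipping Y the toolpath is (63.29,172.63) → (18.43,95.02) → (34.22,145.26) → (101.18,24.39) → (98.95,159.61) → (63.84,105.74).

G21
G90
G00 X99.80 Y165.18
M3 S609
G01 X83.73 Y53.09 F2076
G01 X87.80 Y33.79 F2076
G01 X73.73 Y19.53 F2076
M5
G00 X63.29 Y172.63
M3 S609
G01 X18.43 Y95.02 F2076
G01 X34.22 Y145.26 F2076
G01 X101.18 Y24.39 F2076
G01 X98.95 Y159.61 F2076
G01 X63.84 Y105.74 F2076
M5
G00 X0.00 Y0.00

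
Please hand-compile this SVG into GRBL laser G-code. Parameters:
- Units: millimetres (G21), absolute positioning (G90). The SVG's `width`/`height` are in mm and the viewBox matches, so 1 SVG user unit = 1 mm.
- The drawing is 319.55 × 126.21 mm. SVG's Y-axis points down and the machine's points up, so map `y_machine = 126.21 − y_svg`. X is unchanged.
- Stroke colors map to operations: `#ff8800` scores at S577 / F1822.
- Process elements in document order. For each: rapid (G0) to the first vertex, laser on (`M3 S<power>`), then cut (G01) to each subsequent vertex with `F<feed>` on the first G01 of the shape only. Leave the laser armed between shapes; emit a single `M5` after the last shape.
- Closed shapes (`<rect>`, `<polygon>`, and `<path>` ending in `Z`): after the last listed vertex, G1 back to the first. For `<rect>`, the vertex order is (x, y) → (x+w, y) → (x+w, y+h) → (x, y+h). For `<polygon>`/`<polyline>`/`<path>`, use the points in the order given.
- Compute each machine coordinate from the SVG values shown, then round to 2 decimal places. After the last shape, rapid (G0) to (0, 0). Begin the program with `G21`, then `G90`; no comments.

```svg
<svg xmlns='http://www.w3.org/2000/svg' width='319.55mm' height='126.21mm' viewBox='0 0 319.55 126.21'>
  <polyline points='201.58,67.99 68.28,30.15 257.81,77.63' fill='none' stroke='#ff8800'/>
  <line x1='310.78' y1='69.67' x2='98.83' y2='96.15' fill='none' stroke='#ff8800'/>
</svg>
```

viewBox `0 0 319.55 126.21` with mm width/height → 1 unit = 1 mm. Flip: y_m = 126.21 − y_svg.

**Shape 1** — `<polyline>` open polyline, stroke `#ff8800` → score (S577, F1822). Machine vertices: (201.58,58.22) → (68.28,96.06) → (257.81,48.58). Open path.

**Shape 2** — `<line>` line segment, stroke `#ff8800` → score (S577, F1822). Machine vertices: (310.78,56.54) → (98.83,30.06). Open path.

G21
G90
G0 X201.58 Y58.22
M3 S577
G01 X68.28 Y96.06 F1822
G01 X257.81 Y48.58
G0 X310.78 Y56.54
M3 S577
G01 X98.83 Y30.06 F1822
M5
G0 X0.00 Y0.00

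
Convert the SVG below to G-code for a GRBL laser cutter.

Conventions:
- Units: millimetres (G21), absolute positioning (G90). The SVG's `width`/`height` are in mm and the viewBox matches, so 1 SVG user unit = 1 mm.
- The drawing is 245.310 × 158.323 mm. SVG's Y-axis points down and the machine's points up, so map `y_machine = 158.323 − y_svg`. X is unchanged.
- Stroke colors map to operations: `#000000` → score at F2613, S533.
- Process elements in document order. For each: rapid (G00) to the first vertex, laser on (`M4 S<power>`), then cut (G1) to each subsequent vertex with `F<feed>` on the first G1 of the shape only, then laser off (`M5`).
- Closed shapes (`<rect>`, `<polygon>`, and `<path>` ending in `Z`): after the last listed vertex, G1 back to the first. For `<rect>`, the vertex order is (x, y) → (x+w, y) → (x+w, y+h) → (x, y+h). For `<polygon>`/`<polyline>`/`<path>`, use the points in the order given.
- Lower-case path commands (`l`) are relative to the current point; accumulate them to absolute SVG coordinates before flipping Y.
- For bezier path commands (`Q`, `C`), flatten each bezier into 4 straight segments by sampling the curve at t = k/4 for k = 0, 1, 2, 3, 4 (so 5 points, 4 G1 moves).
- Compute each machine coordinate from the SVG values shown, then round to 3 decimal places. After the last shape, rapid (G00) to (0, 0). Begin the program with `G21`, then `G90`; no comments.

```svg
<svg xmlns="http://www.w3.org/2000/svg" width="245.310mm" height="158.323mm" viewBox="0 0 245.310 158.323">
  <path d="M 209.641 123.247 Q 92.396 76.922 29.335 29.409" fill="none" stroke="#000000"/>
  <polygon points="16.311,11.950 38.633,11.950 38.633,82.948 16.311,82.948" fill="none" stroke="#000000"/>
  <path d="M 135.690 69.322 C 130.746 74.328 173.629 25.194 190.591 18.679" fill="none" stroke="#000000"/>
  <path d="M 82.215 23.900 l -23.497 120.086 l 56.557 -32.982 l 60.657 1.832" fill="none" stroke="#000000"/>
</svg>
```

Since the viewBox matches the mm dimensions, user units are millimetres directly. The only transform is the Y-flip y_m = 158.323 − y_svg.

Shape 1 is a quadratic bezier drawn with `<path>`. Its stroke #000000 means score at S533, F2613. After flipping Y the toolpath is (209.641,35.076) → (154.405,58.313) → (105.942,81.698) → (64.252,105.232) → (29.335,128.914).

Shape 2 is a rectangle drawn with `<polygon>`. Its stroke #000000 means score at S533, F2613. After flipping Y the toolpath is (16.311,146.373) → (38.633,146.373) → (38.633,75.375) → (16.311,75.375) → (16.311,146.373), returning to the start.

Shape 3 is a cubic bezier drawn with `<path>`. Its stroke #000000 means score at S533, F2613. After flipping Y the toolpath is (135.690,89.001) → (139.797,93.886) → (154.926,110.002) → (174.162,128.279) → (190.591,139.644).

Shape 4 is a open polyline drawn with `<path>`. Its stroke #000000 means score at S533, F2613. After flipping Y the toolpath is (82.215,134.423) → (58.718,14.337) → (115.275,47.319) → (175.932,45.487).

G21
G90
G00 X209.641 Y35.076
M4 S533
G1 X154.405 Y58.313 F2613
G1 X105.942 Y81.698
G1 X64.252 Y105.232
G1 X29.335 Y128.914
M5
G00 X16.311 Y146.373
M4 S533
G1 X38.633 Y146.373 F2613
G1 X38.633 Y75.375
G1 X16.311 Y75.375
G1 X16.311 Y146.373
M5
G00 X135.690 Y89.001
M4 S533
G1 X139.797 Y93.886 F2613
G1 X154.926 Y110.002
G1 X174.162 Y128.279
G1 X190.591 Y139.644
M5
G00 X82.215 Y134.423
M4 S533
G1 X58.718 Y14.337 F2613
G1 X115.275 Y47.319
G1 X175.932 Y45.487
M5
G00 X0.000 Y0.000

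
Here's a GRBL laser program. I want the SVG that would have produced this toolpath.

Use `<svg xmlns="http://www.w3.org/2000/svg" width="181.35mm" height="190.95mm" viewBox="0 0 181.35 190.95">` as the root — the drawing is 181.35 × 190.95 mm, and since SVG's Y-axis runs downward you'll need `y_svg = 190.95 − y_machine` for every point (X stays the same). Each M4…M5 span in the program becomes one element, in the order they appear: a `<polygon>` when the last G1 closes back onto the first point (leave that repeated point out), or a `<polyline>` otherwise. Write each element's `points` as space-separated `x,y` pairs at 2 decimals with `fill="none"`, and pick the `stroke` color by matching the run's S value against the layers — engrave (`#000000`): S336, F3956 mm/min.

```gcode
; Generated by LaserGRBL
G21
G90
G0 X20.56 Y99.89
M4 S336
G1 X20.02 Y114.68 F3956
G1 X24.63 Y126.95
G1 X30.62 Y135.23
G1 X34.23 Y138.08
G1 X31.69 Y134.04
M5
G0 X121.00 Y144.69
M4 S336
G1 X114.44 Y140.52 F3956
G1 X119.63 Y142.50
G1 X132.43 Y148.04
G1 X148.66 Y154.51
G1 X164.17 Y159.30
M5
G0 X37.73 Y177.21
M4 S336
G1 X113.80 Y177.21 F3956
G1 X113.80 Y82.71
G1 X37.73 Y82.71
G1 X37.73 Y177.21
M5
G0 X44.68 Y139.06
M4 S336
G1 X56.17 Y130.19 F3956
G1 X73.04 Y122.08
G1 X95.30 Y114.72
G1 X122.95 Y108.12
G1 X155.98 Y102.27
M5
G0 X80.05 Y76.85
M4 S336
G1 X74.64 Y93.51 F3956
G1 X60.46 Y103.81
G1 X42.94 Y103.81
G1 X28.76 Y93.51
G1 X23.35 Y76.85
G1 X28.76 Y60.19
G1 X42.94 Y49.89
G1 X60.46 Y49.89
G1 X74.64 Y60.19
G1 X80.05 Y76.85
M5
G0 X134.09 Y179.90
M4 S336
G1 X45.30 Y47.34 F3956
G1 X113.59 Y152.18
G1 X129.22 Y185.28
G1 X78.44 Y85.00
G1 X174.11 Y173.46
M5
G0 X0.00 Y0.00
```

<svg xmlns="http://www.w3.org/2000/svg" width="181.35mm" height="190.95mm" viewBox="0 0 181.35 190.95">
  <polyline points="20.56,91.06 20.02,76.27 24.63,64.00 30.62,55.72 34.23,52.87 31.69,56.91" fill="none" stroke="#000000"/>
  <polyline points="121.00,46.26 114.44,50.43 119.63,48.45 132.43,42.91 148.66,36.44 164.17,31.65" fill="none" stroke="#000000"/>
  <polygon points="37.73,13.74 113.80,13.74 113.80,108.24 37.73,108.24" fill="none" stroke="#000000"/>
  <polyline points="44.68,51.89 56.17,60.76 73.04,68.87 95.30,76.23 122.95,82.83 155.98,88.68" fill="none" stroke="#000000"/>
  <polygon points="80.05,114.10 74.64,97.44 60.46,87.14 42.94,87.14 28.76,97.44 23.35,114.10 28.76,130.76 42.94,141.06 60.46,141.06 74.64,130.76" fill="none" stroke="#000000"/>
  <polyline points="134.09,11.05 45.30,143.61 113.59,38.77 129.22,5.67 78.44,105.95 174.11,17.49" fill="none" stroke="#000000"/>
</svg>

Each laser-on run becomes one SVG element. Flip Y back into SVG space with y_svg = 190.95 − y_machine. Every run uses S336, so all elements get stroke `#000000` (engrave).

Run 1: The run is open, so emit a `<polyline>` with points (Y-flipped): 20.56,91.06 20.02,76.27 24.63,64.00 30.62,55.72 34.23,52.87 31.69,56.91.

Run 2: The run is open, so emit a `<polyline>` with points (Y-flipped): 121.00,46.26 114.44,50.43 119.63,48.45 132.43,42.91 148.66,36.44 164.17,31.65.

Run 3: The run returns to its start, so emit a `<polygon>` with points (Y-flipped): 37.73,13.74 113.80,13.74 113.80,108.24 37.73,108.24.

Run 4: The run is open, so emit a `<polyline>` with points (Y-flipped): 44.68,51.89 56.17,60.76 73.04,68.87 95.30,76.23 122.95,82.83 155.98,88.68.

Run 5: The run returns to its start, so emit a `<polygon>` with points (Y-flipped): 80.05,114.10 74.64,97.44 60.46,87.14 42.94,87.14 28.76,97.44 23.35,114.10 28.76,130.76 42.94,141.06 60.46,141.06 74.64,130.76.

Run 6: The run is open, so emit a `<polyline>` with points (Y-flipped): 134.09,11.05 45.30,143.61 113.59,38.77 129.22,5.67 78.44,105.95 174.11,17.49.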